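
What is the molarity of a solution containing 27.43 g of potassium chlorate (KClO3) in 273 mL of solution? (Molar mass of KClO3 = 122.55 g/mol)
Moles of KClO3 = 27.43 g ÷ 122.55 g/mol = 0.223827 mol
Volume = 273 mL = 0.273 L
Molarity = 0.223827 mol ÷ 0.273 L = 0.8199 M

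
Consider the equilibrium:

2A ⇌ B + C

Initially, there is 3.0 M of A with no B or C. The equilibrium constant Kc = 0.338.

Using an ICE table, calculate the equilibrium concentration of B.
[B] = 0.806 M

ICE: [A] = 3.0 − 2x, [B] = [C] = x.
Kc = x²/(3.0 − 2x)² = 0.338 ⇒ √Kc = x/(3.0 − 2x).
x = √0.338·3.0/(1 + 2√0.338) = 0.58138·3.0/2.1628 = 0.80644.
[B] = x = 0.806 M.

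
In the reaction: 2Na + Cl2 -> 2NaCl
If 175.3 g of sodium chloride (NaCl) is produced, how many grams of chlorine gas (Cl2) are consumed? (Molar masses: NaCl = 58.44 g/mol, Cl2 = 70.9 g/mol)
Moles of NaCl = 175.3 g ÷ 58.44 g/mol = 2.99966 mol
Mole ratio: 1 mol Cl2 / 2 mol NaCl
Moles of Cl2 = 2.99966 × (1/2) = 1.49983 mol
Mass of Cl2 = 1.49983 mol × 70.9 g/mol = 106.3 g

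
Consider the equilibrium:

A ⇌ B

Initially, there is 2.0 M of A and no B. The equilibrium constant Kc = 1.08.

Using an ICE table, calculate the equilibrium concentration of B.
[B] = 1.038 M

ICE: [A] = 2.0 − x, [B] = x.
Kc = x/(2.0 − x) = 1.08 ⇒ x = 1.08·2.0/(1 + 1.08) = 2.16/2.08 = 1.038.
[B] = x = 1.038 M.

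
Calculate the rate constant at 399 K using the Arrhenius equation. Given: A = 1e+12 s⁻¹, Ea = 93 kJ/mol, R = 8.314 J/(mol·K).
6.68e-01 s⁻¹

k = A·exp(-Ea/(R·T)) = 1e+12·exp(-93000/(8.314·399)) = 1e+12·exp(-28.0350) = 1e+12·6.6768e-13 = 6.68e-01 s⁻¹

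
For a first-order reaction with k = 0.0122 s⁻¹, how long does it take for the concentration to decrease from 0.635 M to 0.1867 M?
100.34 s

From ln[A] = ln[A]₀ - k·t: t = ln([A]₀/[A])/k = ln(0.635/0.1867)/0.0122 = ln(3.4012)/0.0122 = 1.2241/0.0122 = 100.34 s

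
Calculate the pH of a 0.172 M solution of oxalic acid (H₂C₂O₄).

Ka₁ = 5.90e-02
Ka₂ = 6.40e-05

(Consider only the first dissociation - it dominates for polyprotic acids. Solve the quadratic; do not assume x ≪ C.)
pH = 1.12

x² + Ka₁·x − Ka₁·C = 0 with Ka₁ = 5.90e-02, C = 0.172.
x = (−Ka₁ + √(Ka₁² + 4·Ka₁·C))/2 = 7.5468e-02 M, so pH = 1.12.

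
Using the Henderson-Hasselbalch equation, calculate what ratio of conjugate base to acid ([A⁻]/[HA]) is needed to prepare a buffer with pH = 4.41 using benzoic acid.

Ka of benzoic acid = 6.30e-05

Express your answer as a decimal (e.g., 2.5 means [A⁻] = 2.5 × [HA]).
[A⁻]/[HA] = 1.619

pKa = −log(6.30e-05) = 4.2007. pH = pKa + log([A⁻]/[HA]). 4.41 = 4.2007 + log(ratio). log(ratio) = 4.41 − 4.2007 = 0.2093. ratio = 10^(0.2093) = 1.619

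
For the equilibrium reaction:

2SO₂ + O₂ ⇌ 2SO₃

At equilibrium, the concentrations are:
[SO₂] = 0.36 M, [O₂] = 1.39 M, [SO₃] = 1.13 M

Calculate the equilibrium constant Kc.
K_c = 7.0882

Kc = ([SO₃]^2) / ([SO₂]^2 × [O₂])
   = ((1.13)^2) / ((0.36)^2·(1.39))
   = 1.2769 / 0.18014 = 7.0882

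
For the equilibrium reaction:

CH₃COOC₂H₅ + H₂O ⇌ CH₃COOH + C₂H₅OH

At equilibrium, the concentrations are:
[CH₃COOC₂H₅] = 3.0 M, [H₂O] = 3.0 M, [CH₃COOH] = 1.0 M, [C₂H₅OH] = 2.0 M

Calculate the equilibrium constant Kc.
K_c = 0.2222

Kc = ([CH₃COOH] × [C₂H₅OH]) / ([CH₃COOC₂H₅] × [H₂O])
   = ((1.0)·(2.0)) / ((3.0)·(3.0))
   = 2 / 9 = 0.2222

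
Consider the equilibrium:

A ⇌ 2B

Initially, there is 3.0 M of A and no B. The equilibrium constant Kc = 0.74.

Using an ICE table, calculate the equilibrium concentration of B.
[B] = 1.316 M

ICE: [A] = 3.0 − x, [B] = 2x.
Kc = (2x)²/(3.0 − x) = 0.74 ⇒ 4x² + 0.74x − 2.22 = 0.
x = (−0.74 + √(0.74² + 4·4·2.22))/(2·4) = (−0.74 + √36.068)/8 = 0.6582.
[B] = 2x = 1.316 M.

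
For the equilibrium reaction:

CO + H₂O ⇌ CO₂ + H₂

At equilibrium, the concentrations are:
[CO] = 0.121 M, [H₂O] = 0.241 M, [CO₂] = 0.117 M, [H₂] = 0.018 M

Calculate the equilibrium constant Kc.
K_c = 0.0722

Kc = ([CO₂] × [H₂]) / ([CO] × [H₂O])
   = ((0.117)·(0.018)) / ((0.121)·(0.241))
   = 0.002106 / 0.029161 = 0.0722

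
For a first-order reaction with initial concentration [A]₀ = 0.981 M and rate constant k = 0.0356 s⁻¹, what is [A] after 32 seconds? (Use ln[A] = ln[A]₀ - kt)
0.3140 M

ln[A] = ln[A]₀ - k·t = ln(0.981) - (0.0356)·(32) = -0.0192 - 1.1392 = -1.1584
[A] = e^(-1.1584) = 0.3140 M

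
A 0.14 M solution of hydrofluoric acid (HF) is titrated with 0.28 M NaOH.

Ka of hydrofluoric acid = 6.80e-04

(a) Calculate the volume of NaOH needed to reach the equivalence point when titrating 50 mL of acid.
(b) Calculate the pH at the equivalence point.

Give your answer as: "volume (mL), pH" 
V = 25.0 mL, pH = 8.07

(a) At equivalence: moles acid = moles base.
moles acid = 0.14 × 0.05 = 0.007 mol; V_NaOH = 0.007/0.28 = 0.025 L = 25.0 mL.
(b) At equivalence, all acid → conjugate base A⁻ at [A⁻] = 0.007/0.075 = 0.09333 M.
Kb = Kw/Ka = 1.0e-14/6.80e-04 = 1.471e-11; [OH⁻] = √(Kb·[A⁻]) = 1.172e-06; pOH = 5.93; pH = 14 − pOH = 8.07.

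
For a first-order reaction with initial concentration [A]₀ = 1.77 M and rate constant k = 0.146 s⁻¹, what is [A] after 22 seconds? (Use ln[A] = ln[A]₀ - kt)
0.0713 M

ln[A] = ln[A]₀ - k·t = ln(1.77) - (0.146)·(22) = 0.5710 - 3.2120 = -2.6410
[A] = e^(-2.6410) = 0.0713 M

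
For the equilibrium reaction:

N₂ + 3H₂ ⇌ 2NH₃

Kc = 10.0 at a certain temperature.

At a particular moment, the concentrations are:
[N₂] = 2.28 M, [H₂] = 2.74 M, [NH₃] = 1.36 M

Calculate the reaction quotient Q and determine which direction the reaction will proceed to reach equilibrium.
Q = 0.039, Q < K, reaction proceeds forward (toward products)

Q = ([NH₃]^2) / ([N₂] × [H₂]^3)
  = ((1.36)^2) / ((2.28)·(2.74)^3) = 1.8496/46.901 = 0.03944
Since Q = 0.03944 < Kc = 10.0, the reaction proceeds forward (toward products) to reach equilibrium.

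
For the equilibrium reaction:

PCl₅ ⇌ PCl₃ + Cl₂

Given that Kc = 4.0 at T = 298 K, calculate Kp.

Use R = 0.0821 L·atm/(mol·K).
K_p = 97.8632

Δn = (moles gaseous products) − (moles gaseous reactants) = 1
T = 298 K; RT = 0.0821 × 298 = 24.4658
Kp = Kc·(RT)^Δn = 4.0 × (24.4658)^1 = 4.0 × 24.4658 = 97.8632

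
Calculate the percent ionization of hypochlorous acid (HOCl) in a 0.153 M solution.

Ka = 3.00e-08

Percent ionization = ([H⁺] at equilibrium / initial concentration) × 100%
Percent ionization = 0.0443%

Let x = [H⁺]. Ka = x²/(C - x) ⇒ x² + (3.00e-08)x - (3.00e-08)(0.153) = 0. x = 6.7735e-05. Percent = (6.7735e-05/0.153) × 100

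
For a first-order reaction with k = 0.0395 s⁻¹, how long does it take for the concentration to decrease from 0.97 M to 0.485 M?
17.55 s

From ln[A] = ln[A]₀ - k·t: t = ln([A]₀/[A])/k = ln(0.97/0.485)/0.0395 = ln(2.0000)/0.0395 = 0.6931/0.0395 = 17.55 s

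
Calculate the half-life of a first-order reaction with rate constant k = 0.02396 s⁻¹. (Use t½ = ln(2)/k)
28.93 s

t½ = ln(2)/k = 0.6931/0.02396 = 28.93 s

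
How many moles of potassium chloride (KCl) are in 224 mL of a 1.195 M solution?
Moles = Molarity × Volume (L)
Moles = 1.195 M × 0.224 L = 0.2677 mol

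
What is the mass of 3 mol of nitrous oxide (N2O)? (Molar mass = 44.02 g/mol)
Mass = 3 mol × 44.02 g/mol = 132.1 g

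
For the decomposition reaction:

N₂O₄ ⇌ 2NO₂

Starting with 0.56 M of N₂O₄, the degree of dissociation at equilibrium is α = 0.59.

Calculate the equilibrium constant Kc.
K_c = 1.9018

x = α·[A]₀ = 0.59 × 0.56 = 0.3304 M dissociated.
At eq: [N₂O₄] = 0.56 − 0.3304 = 0.2296 M; [NO₂] = 2x = 0.6608 M.
Kc = [NO₂]²/[N₂O₄] = (0.6608)²/0.2296 = 1.902.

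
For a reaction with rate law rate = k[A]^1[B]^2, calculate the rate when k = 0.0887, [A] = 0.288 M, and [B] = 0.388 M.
0.003846 M/s

rate = k·[A]^1·[B]^2 = 0.0887·(0.288)^1·(0.388)^2 = 0.0887·0.288·0.150544 = 0.003846 M/s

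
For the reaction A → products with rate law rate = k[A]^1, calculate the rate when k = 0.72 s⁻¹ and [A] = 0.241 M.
0.1735 M/s

rate = k·[A]^1 = 0.72·(0.241)^1 = 0.72·0.241 = 0.1735 M/s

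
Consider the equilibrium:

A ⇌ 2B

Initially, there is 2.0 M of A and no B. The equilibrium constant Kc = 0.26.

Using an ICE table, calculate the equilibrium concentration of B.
[B] = 0.659 M

ICE: [A] = 2.0 − x, [B] = 2x.
Kc = (2x)²/(2.0 − x) = 0.26 ⇒ 4x² + 0.26x − 0.52 = 0.
x = (−0.26 + √(0.26² + 4·4·0.52))/(2·4) = (−0.26 + √8.3876)/8 = 0.32952.
[B] = 2x = 0.659 M.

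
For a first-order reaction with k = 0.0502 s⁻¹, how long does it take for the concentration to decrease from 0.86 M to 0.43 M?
13.81 s

From ln[A] = ln[A]₀ - k·t: t = ln([A]₀/[A])/k = ln(0.86/0.43)/0.0502 = ln(2.0000)/0.0502 = 0.6931/0.0502 = 13.81 s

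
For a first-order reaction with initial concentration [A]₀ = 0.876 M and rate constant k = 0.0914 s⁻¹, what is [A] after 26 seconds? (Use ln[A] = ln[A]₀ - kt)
0.0814 M

ln[A] = ln[A]₀ - k·t = ln(0.876) - (0.0914)·(26) = -0.1324 - 2.3764 = -2.5088
[A] = e^(-2.5088) = 0.0814 M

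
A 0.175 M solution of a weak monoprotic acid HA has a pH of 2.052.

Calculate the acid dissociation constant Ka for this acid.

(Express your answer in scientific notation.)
K_a = 4.74e-04

[H⁺] = 10^(−pH) = 10^(−2.052) = 8.872e-03 M. For HA ⇌ H⁺ + A⁻, Ka = x²/(C − x) = (8.872e-03)²/(0.175 − 8.872e-03) = 4.74e-04.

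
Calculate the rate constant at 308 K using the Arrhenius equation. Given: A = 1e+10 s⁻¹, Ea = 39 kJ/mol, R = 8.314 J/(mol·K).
2.43e+03 s⁻¹

k = A·exp(-Ea/(R·T)) = 1e+10·exp(-39000/(8.314·308)) = 1e+10·exp(-15.2301) = 1e+10·2.4302e-07 = 2.43e+03 s⁻¹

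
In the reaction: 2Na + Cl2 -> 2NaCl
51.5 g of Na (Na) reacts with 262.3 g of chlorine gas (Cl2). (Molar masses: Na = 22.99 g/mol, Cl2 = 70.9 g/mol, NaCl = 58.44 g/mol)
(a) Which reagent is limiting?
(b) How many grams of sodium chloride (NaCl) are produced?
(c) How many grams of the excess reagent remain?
(a) Na, (b) 130.9 g, (c) 182.9 g

Moles of Na = 51.5 g ÷ 22.99 g/mol = 2.2401 mol
Moles of Cl2 = 262.3 g ÷ 70.9 g/mol = 3.69958 mol
Moles ÷ coefficient: Na: 2.2401/2 = 1.12, Cl2: 3.69958/1 = 3.7
(a) Na has the smaller value, so Na is the limiting reagent.
(b) Moles of NaCl = 2.2401 mol Na × (2/2) = 2.2401 mol; mass = 2.2401 mol × 58.44 g/mol = 130.9 g
(c) Cl2 consumed = 2.2401 × (1/2) = 1.12005 mol; remaining = 3.69958 − 1.12005 = 2.57952 mol; mass = 2.57952 mol × 70.9 g/mol = 182.9 g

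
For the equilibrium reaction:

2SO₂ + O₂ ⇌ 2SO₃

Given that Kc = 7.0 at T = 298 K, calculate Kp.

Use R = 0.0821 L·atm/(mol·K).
K_p = 0.2861

Δn = (moles gaseous products) − (moles gaseous reactants) = -1
T = 298 K; RT = 0.0821 × 298 = 24.4658
Kp = Kc·(RT)^Δn = 7.0 × (24.4658)^-1 = 7.0 × 0.0408734 = 0.2861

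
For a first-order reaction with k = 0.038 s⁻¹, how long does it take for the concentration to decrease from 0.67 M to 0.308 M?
20.45 s

From ln[A] = ln[A]₀ - k·t: t = ln([A]₀/[A])/k = ln(0.67/0.308)/0.038 = ln(2.1753)/0.038 = 0.7772/0.038 = 20.45 s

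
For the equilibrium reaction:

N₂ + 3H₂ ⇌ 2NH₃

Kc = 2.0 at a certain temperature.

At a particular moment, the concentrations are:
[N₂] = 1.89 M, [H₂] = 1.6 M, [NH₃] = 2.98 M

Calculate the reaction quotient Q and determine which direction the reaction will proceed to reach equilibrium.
Q = 1.147, Q < K, reaction proceeds forward (toward products)

Q = ([NH₃]^2) / ([N₂] × [H₂]^3)
  = ((2.98)^2) / ((1.89)·(1.6)^3) = 8.8804/7.7414 = 1.147
Since Q = 1.147 < Kc = 2.0, the reaction proceeds forward (toward products) to reach equilibrium.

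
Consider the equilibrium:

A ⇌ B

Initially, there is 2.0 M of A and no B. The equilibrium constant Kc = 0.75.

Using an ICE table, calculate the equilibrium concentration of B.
[B] = 0.857 M

ICE: [A] = 2.0 − x, [B] = x.
Kc = x/(2.0 − x) = 0.75 ⇒ x = 0.75·2.0/(1 + 0.75) = 1.5/1.75 = 0.8571.
[B] = x = 0.857 M.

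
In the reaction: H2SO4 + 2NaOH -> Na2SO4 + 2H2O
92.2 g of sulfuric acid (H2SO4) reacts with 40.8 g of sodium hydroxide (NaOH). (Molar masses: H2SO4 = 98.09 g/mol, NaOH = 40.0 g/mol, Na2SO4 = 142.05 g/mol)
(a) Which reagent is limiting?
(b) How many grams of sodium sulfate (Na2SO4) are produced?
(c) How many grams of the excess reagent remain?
(a) NaOH, (b) 72.45 g, (c) 42.17 g

Moles of H2SO4 = 92.2 g ÷ 98.09 g/mol = 0.939953 mol
Moles of NaOH = 40.8 g ÷ 40.0 g/mol = 1.02 mol
Moles ÷ coefficient: H2SO4: 0.939953/1 = 0.94, NaOH: 1.02/2 = 0.51
(a) NaOH has the smaller value, so NaOH is the limiting reagent.
(b) Moles of Na2SO4 = 1.02 mol NaOH × (1/2) = 0.51 mol; mass = 0.51 mol × 142.05 g/mol = 72.45 g
(c) H2SO4 consumed = 1.02 × (1/2) = 0.51 mol; remaining = 0.939953 − 0.51 = 0.429953 mol; mass = 0.429953 mol × 98.09 g/mol = 42.17 g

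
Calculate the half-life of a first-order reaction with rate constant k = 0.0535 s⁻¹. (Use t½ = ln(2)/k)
12.96 s

t½ = ln(2)/k = 0.6931/0.0535 = 12.96 s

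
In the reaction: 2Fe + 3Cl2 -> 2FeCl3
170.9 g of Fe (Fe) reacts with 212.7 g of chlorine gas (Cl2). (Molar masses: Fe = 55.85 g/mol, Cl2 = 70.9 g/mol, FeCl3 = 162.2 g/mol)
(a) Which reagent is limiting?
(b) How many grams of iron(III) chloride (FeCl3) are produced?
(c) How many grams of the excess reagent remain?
(a) Cl2, (b) 324.4 g, (c) 59.2 g

Moles of Fe = 170.9 g ÷ 55.85 g/mol = 3.05998 mol
Moles of Cl2 = 212.7 g ÷ 70.9 g/mol = 3 mol
Moles ÷ coefficient: Fe: 3.05998/2 = 1.53, Cl2: 3/3 = 1
(a) Cl2 has the smaller value, so Cl2 is the limiting reagent.
(b) Moles of FeCl3 = 3 mol Cl2 × (2/3) = 2 mol; mass = 2 mol × 162.2 g/mol = 324.4 g
(c) Fe consumed = 3 × (2/3) = 2 mol; remaining = 3.05998 − 2 = 1.05998 mol; mass = 1.05998 mol × 55.85 g/mol = 59.2 g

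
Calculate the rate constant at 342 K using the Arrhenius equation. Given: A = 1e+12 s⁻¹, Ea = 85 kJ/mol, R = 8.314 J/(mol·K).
1.04e-01 s⁻¹

k = A·exp(-Ea/(R·T)) = 1e+12·exp(-85000/(8.314·342)) = 1e+12·exp(-29.8939) = 1e+12·1.0405e-13 = 1.04e-01 s⁻¹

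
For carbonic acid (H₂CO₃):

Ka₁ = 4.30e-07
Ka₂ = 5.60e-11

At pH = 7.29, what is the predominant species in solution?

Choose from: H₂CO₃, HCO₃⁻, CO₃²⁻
HCO₃⁻

pKa1 = 6.37, pKa2 = 10.25. Each pKa is the crossover between adjacent species; pH = 7.29 lies in the region where HCO₃⁻ predominates.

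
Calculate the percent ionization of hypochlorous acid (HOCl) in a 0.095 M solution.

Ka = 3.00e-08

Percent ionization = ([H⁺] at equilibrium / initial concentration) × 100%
Percent ionization = 0.0562%

Let x = [H⁺]. Ka = x²/(C - x) ⇒ x² + (3.00e-08)x - (3.00e-08)(0.095) = 0. x = 5.3370e-05. Percent = (5.3370e-05/0.095) × 100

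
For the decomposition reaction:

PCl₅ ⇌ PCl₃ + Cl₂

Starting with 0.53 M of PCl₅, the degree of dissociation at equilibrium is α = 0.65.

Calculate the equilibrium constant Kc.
K_c = 0.6398

x = α·[A]₀ = 0.65 × 0.53 = 0.3445 M dissociated.
At eq: [PCl₅] = 0.53 − 0.3445 = 0.1855 M; [PCl₃] = [Cl₂] = x = 0.3445 M.
Kc = [PCl₃][Cl₂]/[PCl₅] = (0.3445)²/0.1855 = 0.6398.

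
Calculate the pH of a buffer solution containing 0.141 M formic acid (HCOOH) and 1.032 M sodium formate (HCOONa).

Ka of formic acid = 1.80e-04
pH = 4.61

pKa = -log(1.80e-04) = 3.74. pH = pKa + log([A⁻]/[HA]) = 3.74 + log(1.032/0.141)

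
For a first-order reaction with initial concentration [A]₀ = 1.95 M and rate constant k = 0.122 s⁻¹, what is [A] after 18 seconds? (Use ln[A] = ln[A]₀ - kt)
0.2169 M

ln[A] = ln[A]₀ - k·t = ln(1.95) - (0.122)·(18) = 0.6678 - 2.1960 = -1.5282
[A] = e^(-1.5282) = 0.2169 M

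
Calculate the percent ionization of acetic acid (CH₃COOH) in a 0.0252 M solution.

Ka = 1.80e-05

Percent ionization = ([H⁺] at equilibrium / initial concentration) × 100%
Percent ionization = 2.64%

Let x = [H⁺]. Ka = x²/(C - x) ⇒ x² + (1.80e-05)x - (1.80e-05)(0.0252) = 0. x = 6.6456e-04. Percent = (6.6456e-04/0.0252) × 100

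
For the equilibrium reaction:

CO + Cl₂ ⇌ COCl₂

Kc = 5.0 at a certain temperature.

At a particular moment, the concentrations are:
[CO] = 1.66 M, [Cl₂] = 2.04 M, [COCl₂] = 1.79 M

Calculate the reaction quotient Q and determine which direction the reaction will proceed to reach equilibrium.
Q = 0.529, Q < K, reaction proceeds forward (toward products)

Q = ([COCl₂]) / ([CO] × [Cl₂])
  = ((1.79)) / ((1.66)·(2.04)) = 1.79/3.3864 = 0.5286
Since Q = 0.5286 < Kc = 5.0, the reaction proceeds forward (toward products) to reach equilibrium.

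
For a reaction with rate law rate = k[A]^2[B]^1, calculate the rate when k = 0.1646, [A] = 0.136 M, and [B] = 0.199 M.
0.0006058 M/s

rate = k·[A]^2·[B]^1 = 0.1646·(0.136)^2·(0.199)^1 = 0.1646·0.018496·0.199 = 0.0006058 M/s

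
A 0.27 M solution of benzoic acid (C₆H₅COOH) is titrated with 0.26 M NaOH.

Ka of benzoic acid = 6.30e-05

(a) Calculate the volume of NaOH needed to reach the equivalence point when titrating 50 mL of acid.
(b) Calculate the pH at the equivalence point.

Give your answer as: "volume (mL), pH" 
V = 51.9 mL, pH = 8.66

(a) At equivalence: moles acid = moles base.
moles acid = 0.27 × 0.05 = 0.0135 mol; V_NaOH = 0.0135/0.26 = 0.05192 L = 51.9 mL.
(b) At equivalence, all acid → conjugate base A⁻ at [A⁻] = 0.0135/0.1019 = 0.1325 M.
Kb = Kw/Ka = 1.0e-14/6.30e-05 = 1.587e-10; [OH⁻] = √(Kb·[A⁻]) = 4.585e-06; pOH = 5.34; pH = 14 − pOH = 8.66.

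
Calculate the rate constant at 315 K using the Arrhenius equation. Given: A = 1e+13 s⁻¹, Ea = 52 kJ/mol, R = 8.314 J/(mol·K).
2.38e+04 s⁻¹

k = A·exp(-Ea/(R·T)) = 1e+13·exp(-52000/(8.314·315)) = 1e+13·exp(-19.8556) = 1e+13·2.3814e-09 = 2.38e+04 s⁻¹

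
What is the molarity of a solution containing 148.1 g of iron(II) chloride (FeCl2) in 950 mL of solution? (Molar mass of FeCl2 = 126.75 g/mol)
Moles of FeCl2 = 148.1 g ÷ 126.75 g/mol = 1.16844 mol
Volume = 950 mL = 0.95 L
Molarity = 1.16844 mol ÷ 0.95 L = 1.23 M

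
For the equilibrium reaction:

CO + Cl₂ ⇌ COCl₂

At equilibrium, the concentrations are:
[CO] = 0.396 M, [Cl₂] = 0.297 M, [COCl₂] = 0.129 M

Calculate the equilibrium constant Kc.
K_c = 1.0968

Kc = ([COCl₂]) / ([CO] × [Cl₂])
   = ((0.129)) / ((0.396)·(0.297))
   = 0.129 / 0.11761 = 1.0968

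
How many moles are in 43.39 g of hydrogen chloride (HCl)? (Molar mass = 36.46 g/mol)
Moles = 43.39 g ÷ 36.46 g/mol = 1.19 mol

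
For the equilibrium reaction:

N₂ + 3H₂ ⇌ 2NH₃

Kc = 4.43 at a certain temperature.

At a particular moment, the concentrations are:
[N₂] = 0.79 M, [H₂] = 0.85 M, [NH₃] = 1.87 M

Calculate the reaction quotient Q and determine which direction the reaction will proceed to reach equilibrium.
Q = 7.208, Q > K, reaction proceeds reverse (toward reactants)

Q = ([NH₃]^2) / ([N₂] × [H₂]^3)
  = ((1.87)^2) / ((0.79)·(0.85)^3) = 3.4969/0.48516 = 7.208
Since Q = 7.208 > Kc = 4.43, the reaction proceeds reverse (toward reactants) to reach equilibrium.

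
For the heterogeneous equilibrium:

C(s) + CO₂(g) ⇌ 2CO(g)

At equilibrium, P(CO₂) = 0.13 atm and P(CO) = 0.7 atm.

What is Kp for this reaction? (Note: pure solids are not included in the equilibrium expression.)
K_p = 3.769

Solid C is excluded.
Kp = P(CO)²/P(CO₂) = (0.7)²/0.13 = 0.49/0.13 = 3.769.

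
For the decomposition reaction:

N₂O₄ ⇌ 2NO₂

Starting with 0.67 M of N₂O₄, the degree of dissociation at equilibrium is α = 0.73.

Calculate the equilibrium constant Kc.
K_c = 5.2895

x = α·[A]₀ = 0.73 × 0.67 = 0.4891 M dissociated.
At eq: [N₂O₄] = 0.67 − 0.4891 = 0.1809 M; [NO₂] = 2x = 0.9782 M.
Kc = [NO₂]²/[N₂O₄] = (0.9782)²/0.1809 = 5.29.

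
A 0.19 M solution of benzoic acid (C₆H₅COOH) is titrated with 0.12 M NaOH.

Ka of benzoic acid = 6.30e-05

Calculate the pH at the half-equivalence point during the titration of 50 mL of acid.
pH = pKa = 4.20

At the half-equivalence point, [HA] = [A⁻], so by Henderson–Hasselbalch pH = pKa + log(1) = pKa.
pKa = −log(6.30e-05) = 4.20.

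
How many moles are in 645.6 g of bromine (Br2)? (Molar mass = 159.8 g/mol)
Moles = 645.6 g ÷ 159.8 g/mol = 4.04 mol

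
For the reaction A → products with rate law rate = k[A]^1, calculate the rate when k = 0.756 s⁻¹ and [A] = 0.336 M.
0.254 M/s

rate = k·[A]^1 = 0.756·(0.336)^1 = 0.756·0.336 = 0.254 M/s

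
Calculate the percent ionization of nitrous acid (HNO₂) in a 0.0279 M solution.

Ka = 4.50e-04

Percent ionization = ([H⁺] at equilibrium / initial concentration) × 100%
Percent ionization = 11.9%

Let x = [H⁺]. Ka = x²/(C - x) ⇒ x² + (4.50e-04)x - (4.50e-04)(0.0279) = 0. x = 3.3254e-03. Percent = (3.3254e-03/0.0279) × 100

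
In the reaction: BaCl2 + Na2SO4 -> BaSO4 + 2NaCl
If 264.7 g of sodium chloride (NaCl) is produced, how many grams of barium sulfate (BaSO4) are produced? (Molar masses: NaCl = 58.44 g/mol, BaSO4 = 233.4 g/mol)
Moles of NaCl = 264.7 g ÷ 58.44 g/mol = 4.52943 mol
Mole ratio: 1 mol BaSO4 / 2 mol NaCl
Moles of BaSO4 = 4.52943 × (1/2) = 2.26472 mol
Mass of BaSO4 = 2.26472 mol × 233.4 g/mol = 528.6 g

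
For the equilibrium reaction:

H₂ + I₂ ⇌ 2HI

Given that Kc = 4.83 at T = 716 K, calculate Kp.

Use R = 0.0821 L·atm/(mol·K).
K_p = 4.8300

Δn = (moles gaseous products) − (moles gaseous reactants) = 0
T = 716 K; RT = 0.0821 × 716 = 58.7836
Kp = Kc·(RT)^Δn = 4.83 × (58.7836)^0 = 4.83 × 1 = 4.8300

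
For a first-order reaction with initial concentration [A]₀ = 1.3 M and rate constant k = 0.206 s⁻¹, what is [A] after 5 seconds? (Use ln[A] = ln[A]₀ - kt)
0.4641 M

ln[A] = ln[A]₀ - k·t = ln(1.3) - (0.206)·(5) = 0.2624 - 1.0300 = -0.7676
[A] = e^(-0.7676) = 0.4641 M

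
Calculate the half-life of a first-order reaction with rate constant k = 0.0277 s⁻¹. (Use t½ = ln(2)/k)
25.02 s

t½ = ln(2)/k = 0.6931/0.0277 = 25.02 s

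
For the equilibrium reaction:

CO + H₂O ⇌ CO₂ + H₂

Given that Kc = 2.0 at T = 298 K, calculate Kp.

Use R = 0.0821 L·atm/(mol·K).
K_p = 2.0000

Δn = (moles gaseous products) − (moles gaseous reactants) = 0
T = 298 K; RT = 0.0821 × 298 = 24.4658
Kp = Kc·(RT)^Δn = 2.0 × (24.4658)^0 = 2.0 × 1 = 2.0000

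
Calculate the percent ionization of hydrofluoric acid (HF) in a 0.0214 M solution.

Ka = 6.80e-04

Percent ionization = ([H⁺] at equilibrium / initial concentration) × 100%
Percent ionization = 16.3%

Let x = [H⁺]. Ka = x²/(C - x) ⇒ x² + (6.80e-04)x - (6.80e-04)(0.0214) = 0. x = 3.4898e-03. Percent = (3.4898e-03/0.0214) × 100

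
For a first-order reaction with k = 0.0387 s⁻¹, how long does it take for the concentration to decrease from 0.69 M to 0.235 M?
27.83 s

From ln[A] = ln[A]₀ - k·t: t = ln([A]₀/[A])/k = ln(0.69/0.235)/0.0387 = ln(2.9362)/0.0387 = 1.0771/0.0387 = 27.83 s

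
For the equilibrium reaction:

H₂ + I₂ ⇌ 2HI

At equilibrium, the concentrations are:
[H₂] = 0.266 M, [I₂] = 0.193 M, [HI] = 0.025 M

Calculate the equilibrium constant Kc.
K_c = 0.0122

Kc = ([HI]^2) / ([H₂] × [I₂])
   = ((0.025)^2) / ((0.266)·(0.193))
   = 0.000625 / 0.051338 = 0.0122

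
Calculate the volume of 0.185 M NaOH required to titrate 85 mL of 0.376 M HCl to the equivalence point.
V_{base} = 172.8 mL

At equivalence: moles acid = moles base.
moles HCl = 0.376 M × 0.085 L = 0.03196 mol
V_NaOH = 0.03196 mol ÷ 0.185 M = 0.1728 L = 172.8 mL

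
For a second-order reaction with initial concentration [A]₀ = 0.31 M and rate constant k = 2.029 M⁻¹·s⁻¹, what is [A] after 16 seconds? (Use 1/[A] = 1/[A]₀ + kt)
0.0280 M

1/[A] = 1/[A]₀ + k·t = 1/0.31 + (2.029)·(16) = 3.2258 + 32.4640 = 35.6898
[A] = 1/35.6898 = 0.0280 M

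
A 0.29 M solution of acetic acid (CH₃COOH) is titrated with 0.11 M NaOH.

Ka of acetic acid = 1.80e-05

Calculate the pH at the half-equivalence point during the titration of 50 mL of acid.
pH = pKa = 4.74

At the half-equivalence point, [HA] = [A⁻], so by Henderson–Hasselbalch pH = pKa + log(1) = pKa.
pKa = −log(1.80e-05) = 4.74.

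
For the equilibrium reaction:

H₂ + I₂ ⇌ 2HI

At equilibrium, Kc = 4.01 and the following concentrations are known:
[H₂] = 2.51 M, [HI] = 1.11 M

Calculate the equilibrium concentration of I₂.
[I₂] = 0.1224 M

Kc = ([HI]^2) / ([H₂] × [I₂]) = 4.01
[I₂]^1 = (product terms)/(Kc · other reactant terms) = 1.2321 / (4.01 · 2.51) = 0.12241
[I₂] = 0.1224 M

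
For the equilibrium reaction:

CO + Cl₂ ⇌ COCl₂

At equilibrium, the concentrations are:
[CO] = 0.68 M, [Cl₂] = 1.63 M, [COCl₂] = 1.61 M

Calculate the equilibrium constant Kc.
K_c = 1.4525

Kc = ([COCl₂]) / ([CO] × [Cl₂])
   = ((1.61)) / ((0.68)·(1.63))
   = 1.61 / 1.1084 = 1.4525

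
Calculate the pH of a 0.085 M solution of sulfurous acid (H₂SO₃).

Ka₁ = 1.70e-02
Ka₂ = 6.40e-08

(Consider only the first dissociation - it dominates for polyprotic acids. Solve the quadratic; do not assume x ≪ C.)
pH = 1.52

x² + Ka₁·x − Ka₁·C = 0 with Ka₁ = 1.70e-02, C = 0.085.
x = (−Ka₁ + √(Ka₁² + 4·Ka₁·C))/2 = 3.0452e-02 M, so pH = 1.52.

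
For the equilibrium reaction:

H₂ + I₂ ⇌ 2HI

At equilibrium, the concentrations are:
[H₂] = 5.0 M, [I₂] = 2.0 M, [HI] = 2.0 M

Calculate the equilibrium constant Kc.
K_c = 0.4000

Kc = ([HI]^2) / ([H₂] × [I₂])
   = ((2.0)^2) / ((5.0)·(2.0))
   = 4 / 10 = 0.4000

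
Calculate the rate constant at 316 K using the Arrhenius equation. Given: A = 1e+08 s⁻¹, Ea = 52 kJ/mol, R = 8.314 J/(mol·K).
2.54e-01 s⁻¹

k = A·exp(-Ea/(R·T)) = 1e+08·exp(-52000/(8.314·316)) = 1e+08·exp(-19.7928) = 1e+08·2.5358e-09 = 2.54e-01 s⁻¹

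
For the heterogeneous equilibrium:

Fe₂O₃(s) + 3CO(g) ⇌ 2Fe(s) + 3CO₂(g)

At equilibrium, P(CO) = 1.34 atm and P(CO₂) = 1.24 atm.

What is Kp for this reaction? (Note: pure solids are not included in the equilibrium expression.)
K_p = 0.792

Solids (Fe₂O₃, Fe) are excluded.
Kp = P(CO₂)³/P(CO)³ = (1.24)³/(1.34)³ = 1.907/2.406 = 0.792.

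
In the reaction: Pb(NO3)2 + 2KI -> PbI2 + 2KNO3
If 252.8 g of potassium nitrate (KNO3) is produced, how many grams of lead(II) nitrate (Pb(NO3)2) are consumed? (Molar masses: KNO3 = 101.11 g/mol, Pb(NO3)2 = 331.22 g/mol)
Moles of KNO3 = 252.8 g ÷ 101.11 g/mol = 2.50025 mol
Mole ratio: 1 mol Pb(NO3)2 / 2 mol KNO3
Moles of Pb(NO3)2 = 2.50025 × (1/2) = 1.25012 mol
Mass of Pb(NO3)2 = 1.25012 mol × 331.22 g/mol = 414.1 g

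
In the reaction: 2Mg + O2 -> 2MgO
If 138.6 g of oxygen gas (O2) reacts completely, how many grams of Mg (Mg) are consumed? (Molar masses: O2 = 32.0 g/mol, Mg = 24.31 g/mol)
Moles of O2 = 138.6 g ÷ 32.0 g/mol = 4.33125 mol
Mole ratio: 2 mol Mg / 1 mol O2
Moles of Mg = 4.33125 × (2/1) = 8.6625 mol
Mass of Mg = 8.6625 mol × 24.31 g/mol = 210.6 g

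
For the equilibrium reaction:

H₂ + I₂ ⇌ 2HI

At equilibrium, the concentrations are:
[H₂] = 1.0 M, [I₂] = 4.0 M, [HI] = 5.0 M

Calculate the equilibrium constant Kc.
K_c = 6.2500

Kc = ([HI]^2) / ([H₂] × [I₂])
   = ((5.0)^2) / ((1.0)·(4.0))
   = 25 / 4 = 6.2500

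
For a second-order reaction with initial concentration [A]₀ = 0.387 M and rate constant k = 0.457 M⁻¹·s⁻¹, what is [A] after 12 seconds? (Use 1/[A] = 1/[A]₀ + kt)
0.1239 M

1/[A] = 1/[A]₀ + k·t = 1/0.387 + (0.457)·(12) = 2.5840 + 5.4840 = 8.0680
[A] = 1/8.0680 = 0.1239 M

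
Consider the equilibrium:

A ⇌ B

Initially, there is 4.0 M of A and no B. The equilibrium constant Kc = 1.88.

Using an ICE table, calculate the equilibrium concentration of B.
[B] = 2.611 M

ICE: [A] = 4.0 − x, [B] = x.
Kc = x/(4.0 − x) = 1.88 ⇒ x = 1.88·4.0/(1 + 1.88) = 7.52/2.88 = 2.611.
[B] = x = 2.611 M.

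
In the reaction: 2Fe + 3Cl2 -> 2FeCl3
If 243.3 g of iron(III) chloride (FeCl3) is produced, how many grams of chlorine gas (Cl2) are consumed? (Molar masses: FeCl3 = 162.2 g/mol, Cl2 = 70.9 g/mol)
Moles of FeCl3 = 243.3 g ÷ 162.2 g/mol = 1.5 mol
Mole ratio: 3 mol Cl2 / 2 mol FeCl3
Moles of Cl2 = 1.5 × (3/2) = 2.25 mol
Mass of Cl2 = 2.25 mol × 70.9 g/mol = 159.5 g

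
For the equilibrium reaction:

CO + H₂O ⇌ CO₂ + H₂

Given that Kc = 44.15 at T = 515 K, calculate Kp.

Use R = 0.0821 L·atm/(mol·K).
K_p = 44.1500

Δn = (moles gaseous products) − (moles gaseous reactants) = 0
T = 515 K; RT = 0.0821 × 515 = 42.2815
Kp = Kc·(RT)^Δn = 44.15 × (42.2815)^0 = 44.15 × 1 = 44.1500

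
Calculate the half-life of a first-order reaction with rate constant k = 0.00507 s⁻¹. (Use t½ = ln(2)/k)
136.72 s

t½ = ln(2)/k = 0.6931/0.00507 = 136.72 s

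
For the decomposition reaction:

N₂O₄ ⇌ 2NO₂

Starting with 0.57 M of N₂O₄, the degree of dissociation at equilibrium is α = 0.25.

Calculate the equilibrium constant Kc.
K_c = 0.1900

x = α·[A]₀ = 0.25 × 0.57 = 0.1425 M dissociated.
At eq: [N₂O₄] = 0.57 − 0.1425 = 0.4275 M; [NO₂] = 2x = 0.285 M.
Kc = [NO₂]²/[N₂O₄] = (0.285)²/0.4275 = 0.19.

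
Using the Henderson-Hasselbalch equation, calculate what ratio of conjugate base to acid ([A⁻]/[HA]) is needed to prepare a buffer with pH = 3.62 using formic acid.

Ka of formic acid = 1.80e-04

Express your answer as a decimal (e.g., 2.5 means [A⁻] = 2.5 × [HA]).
[A⁻]/[HA] = 0.750

pKa = −log(1.80e-04) = 3.7447. pH = pKa + log([A⁻]/[HA]). 3.62 = 3.7447 + log(ratio). log(ratio) = 3.62 − 3.7447 = -0.1247. ratio = 10^(-0.1247) = 0.750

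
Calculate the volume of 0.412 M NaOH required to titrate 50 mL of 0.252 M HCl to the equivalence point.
V_{base} = 30.6 mL

At equivalence: moles acid = moles base.
moles HCl = 0.252 M × 0.05 L = 0.0126 mol
V_NaOH = 0.0126 mol ÷ 0.412 M = 0.03058 L = 30.6 mL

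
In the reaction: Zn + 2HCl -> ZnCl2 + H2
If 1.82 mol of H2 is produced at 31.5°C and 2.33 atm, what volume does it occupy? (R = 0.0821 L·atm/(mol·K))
T = 31.5°C + 273.15 = 304.65 K
V = nRT/P = (1.82 × 0.0821 × 304.65) / 2.33
V = 19.54 L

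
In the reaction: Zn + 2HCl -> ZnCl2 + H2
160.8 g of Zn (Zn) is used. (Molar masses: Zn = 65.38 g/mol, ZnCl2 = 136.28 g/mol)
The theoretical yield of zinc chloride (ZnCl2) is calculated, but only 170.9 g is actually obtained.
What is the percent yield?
Moles of Zn = 160.8 g ÷ 65.38 g/mol = 2.45947 mol
Mole ratio: 1 mol ZnCl2 / 1 mol Zn
Moles of ZnCl2 = 2.45947 × (1/1) = 2.45947 mol
Theoretical yield = 2.45947 mol × 136.28 g/mol = 335.18 g
Actual yield = 170.9 g
Percent yield = (170.9 / 335.18) × 100% = 51.0%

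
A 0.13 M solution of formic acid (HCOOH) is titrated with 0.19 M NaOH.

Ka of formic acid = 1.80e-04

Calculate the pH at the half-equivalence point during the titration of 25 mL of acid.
pH = pKa = 3.74

At the half-equivalence point, [HA] = [A⁻], so by Henderson–Hasselbalch pH = pKa + log(1) = pKa.
pKa = −log(1.80e-04) = 3.74.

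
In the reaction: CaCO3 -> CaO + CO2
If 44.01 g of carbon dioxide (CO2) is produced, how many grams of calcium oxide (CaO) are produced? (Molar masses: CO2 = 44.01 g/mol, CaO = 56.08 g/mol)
Moles of CO2 = 44.01 g ÷ 44.01 g/mol = 1 mol
Mole ratio: 1 mol CaO / 1 mol CO2
Moles of CaO = 1 × (1/1) = 1 mol
Mass of CaO = 1 mol × 56.08 g/mol = 56.08 g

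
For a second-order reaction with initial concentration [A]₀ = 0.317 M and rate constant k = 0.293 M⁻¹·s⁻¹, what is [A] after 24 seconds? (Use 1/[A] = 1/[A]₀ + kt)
0.0982 M

1/[A] = 1/[A]₀ + k·t = 1/0.317 + (0.293)·(24) = 3.1546 + 7.0320 = 10.1866
[A] = 1/10.1866 = 0.0982 M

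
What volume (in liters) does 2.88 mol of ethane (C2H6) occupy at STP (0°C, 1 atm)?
At STP, 1 mol of gas occupies 22.4 L
Volume = 2.88 mol × 22.4 L/mol = 64.51 L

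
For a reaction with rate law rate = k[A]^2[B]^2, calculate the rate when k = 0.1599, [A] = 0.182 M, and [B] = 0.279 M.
0.0004123 M/s

rate = k·[A]^2·[B]^2 = 0.1599·(0.182)^2·(0.279)^2 = 0.1599·0.033124·0.077841 = 0.0004123 M/s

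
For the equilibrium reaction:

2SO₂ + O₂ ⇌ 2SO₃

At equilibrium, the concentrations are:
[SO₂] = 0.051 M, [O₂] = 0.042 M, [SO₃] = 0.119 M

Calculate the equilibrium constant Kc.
K_c = 1.30e+02

Kc = ([SO₃]^2) / ([SO₂]^2 × [O₂])
   = ((0.119)^2) / ((0.051)^2·(0.042))
   = 0.014161 / 0.00010924 = 1.30e+02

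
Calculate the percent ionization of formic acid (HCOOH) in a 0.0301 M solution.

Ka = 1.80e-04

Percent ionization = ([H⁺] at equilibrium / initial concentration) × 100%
Percent ionization = 7.44%

Let x = [H⁺]. Ka = x²/(C - x) ⇒ x² + (1.80e-04)x - (1.80e-04)(0.0301) = 0. x = 2.2394e-03. Percent = (2.2394e-03/0.0301) × 100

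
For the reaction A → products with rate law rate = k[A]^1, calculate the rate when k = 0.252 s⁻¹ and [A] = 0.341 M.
0.08593 M/s

rate = k·[A]^1 = 0.252·(0.341)^1 = 0.252·0.341 = 0.08593 M/s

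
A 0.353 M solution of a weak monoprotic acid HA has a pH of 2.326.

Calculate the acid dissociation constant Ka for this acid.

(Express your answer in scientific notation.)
K_a = 6.40e-05

[H⁺] = 10^(−pH) = 10^(−2.326) = 4.721e-03 M. For HA ⇌ H⁺ + A⁻, Ka = x²/(C − x) = (4.721e-03)²/(0.353 − 4.721e-03) = 6.40e-05.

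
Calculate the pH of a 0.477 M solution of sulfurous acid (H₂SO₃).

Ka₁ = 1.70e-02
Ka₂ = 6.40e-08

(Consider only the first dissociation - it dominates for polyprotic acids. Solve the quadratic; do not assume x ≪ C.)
pH = 1.09

x² + Ka₁·x − Ka₁·C = 0 with Ka₁ = 1.70e-02, C = 0.477.
x = (−Ka₁ + √(Ka₁² + 4·Ka₁·C))/2 = 8.1950e-02 M, so pH = 1.09.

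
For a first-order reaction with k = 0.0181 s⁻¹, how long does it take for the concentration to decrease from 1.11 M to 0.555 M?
38.30 s

From ln[A] = ln[A]₀ - k·t: t = ln([A]₀/[A])/k = ln(1.11/0.555)/0.0181 = ln(2.0000)/0.0181 = 0.6931/0.0181 = 38.30 s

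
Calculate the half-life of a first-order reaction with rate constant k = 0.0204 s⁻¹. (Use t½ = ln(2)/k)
33.98 s

t½ = ln(2)/k = 0.6931/0.0204 = 33.98 s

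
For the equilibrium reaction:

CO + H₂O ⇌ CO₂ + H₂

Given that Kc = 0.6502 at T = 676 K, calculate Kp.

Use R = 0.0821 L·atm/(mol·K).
K_p = 0.6502

Δn = (moles gaseous products) − (moles gaseous reactants) = 0
T = 676 K; RT = 0.0821 × 676 = 55.4996
Kp = Kc·(RT)^Δn = 0.6502 × (55.4996)^0 = 0.6502 × 1 = 0.6502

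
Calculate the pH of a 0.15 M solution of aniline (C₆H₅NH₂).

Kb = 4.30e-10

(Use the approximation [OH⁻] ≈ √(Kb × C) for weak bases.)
pH = 8.90

[OH⁻] = √(Kb × C) = √(4.30e-10 × 0.15) = 8.0312e-06. pOH = 5.10, pH = 14 - pOH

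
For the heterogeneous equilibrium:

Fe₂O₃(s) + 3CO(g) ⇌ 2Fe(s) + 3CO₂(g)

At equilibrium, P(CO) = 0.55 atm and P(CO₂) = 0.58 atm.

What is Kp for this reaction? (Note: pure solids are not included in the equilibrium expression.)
K_p = 1.173

Solids (Fe₂O₃, Fe) are excluded.
Kp = P(CO₂)³/P(CO)³ = (0.58)³/(0.55)³ = 0.1951/0.1664 = 1.173.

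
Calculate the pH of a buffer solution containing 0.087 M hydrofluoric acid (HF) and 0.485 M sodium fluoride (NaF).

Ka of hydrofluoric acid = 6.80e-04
pH = 3.91

pKa = -log(6.80e-04) = 3.17. pH = pKa + log([A⁻]/[HA]) = 3.17 + log(0.485/0.087)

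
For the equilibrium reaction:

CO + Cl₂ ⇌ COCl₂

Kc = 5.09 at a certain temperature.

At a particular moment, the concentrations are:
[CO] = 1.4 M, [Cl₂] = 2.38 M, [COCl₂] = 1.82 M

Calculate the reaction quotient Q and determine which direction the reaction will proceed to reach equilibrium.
Q = 0.546, Q < K, reaction proceeds forward (toward products)

Q = ([COCl₂]) / ([CO] × [Cl₂])
  = ((1.82)) / ((1.4)·(2.38)) = 1.82/3.332 = 0.5462
Since Q = 0.5462 < Kc = 5.09, the reaction proceeds forward (toward products) to reach equilibrium.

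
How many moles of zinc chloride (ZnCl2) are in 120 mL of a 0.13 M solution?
Moles = Molarity × Volume (L)
Moles = 0.13 M × 0.12 L = 0.0156 mol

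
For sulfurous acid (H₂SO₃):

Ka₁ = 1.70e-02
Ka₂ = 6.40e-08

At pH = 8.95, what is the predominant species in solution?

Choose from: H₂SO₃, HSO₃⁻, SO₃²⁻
SO₃²⁻

pKa1 = 1.77, pKa2 = 7.19. Each pKa is the crossover between adjacent species; pH = 8.95 lies in the region where SO₃²⁻ predominates.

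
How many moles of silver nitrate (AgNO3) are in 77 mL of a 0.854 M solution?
Moles = Molarity × Volume (L)
Moles = 0.854 M × 0.077 L = 0.06576 mol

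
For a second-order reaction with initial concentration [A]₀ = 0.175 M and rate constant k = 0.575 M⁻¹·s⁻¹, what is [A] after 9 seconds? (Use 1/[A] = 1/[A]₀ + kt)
0.0918 M

1/[A] = 1/[A]₀ + k·t = 1/0.175 + (0.575)·(9) = 5.7143 + 5.1750 = 10.8893
[A] = 1/10.8893 = 0.0918 M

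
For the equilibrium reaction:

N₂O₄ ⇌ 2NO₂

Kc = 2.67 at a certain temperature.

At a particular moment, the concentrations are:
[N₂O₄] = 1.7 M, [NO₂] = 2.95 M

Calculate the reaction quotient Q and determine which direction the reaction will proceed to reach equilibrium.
Q = 5.119, Q > K, reaction proceeds reverse (toward reactants)

Q = ([NO₂]^2) / ([N₂O₄])
  = ((2.95)^2) / ((1.7)) = 8.7025/1.7 = 5.119
Since Q = 5.119 > Kc = 2.67, the reaction proceeds reverse (toward reactants) to reach equilibrium.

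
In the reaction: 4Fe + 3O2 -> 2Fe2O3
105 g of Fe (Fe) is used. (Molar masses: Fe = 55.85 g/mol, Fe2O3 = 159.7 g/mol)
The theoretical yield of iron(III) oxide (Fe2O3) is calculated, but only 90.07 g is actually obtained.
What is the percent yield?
Moles of Fe = 105 g ÷ 55.85 g/mol = 1.88004 mol
Mole ratio: 2 mol Fe2O3 / 4 mol Fe
Moles of Fe2O3 = 1.88004 × (2/4) = 0.940018 mol
Theoretical yield = 0.940018 mol × 159.7 g/mol = 150.12 g
Actual yield = 90.07 g
Percent yield = (90.07 / 150.12) × 100% = 60.0%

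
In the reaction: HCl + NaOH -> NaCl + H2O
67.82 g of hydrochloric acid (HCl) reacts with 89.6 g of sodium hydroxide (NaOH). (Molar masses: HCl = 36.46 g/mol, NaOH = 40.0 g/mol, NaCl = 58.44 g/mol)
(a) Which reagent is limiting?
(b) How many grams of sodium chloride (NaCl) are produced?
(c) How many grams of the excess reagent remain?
(a) HCl, (b) 108.7 g, (c) 15.2 g

Moles of HCl = 67.82 g ÷ 36.46 g/mol = 1.86012 mol
Moles of NaOH = 89.6 g ÷ 40.0 g/mol = 2.24 mol
Moles ÷ coefficient: HCl: 1.86012/1 = 1.86, NaOH: 2.24/1 = 2.24
(a) HCl has the smaller value, so HCl is the limiting reagent.
(b) Moles of NaCl = 1.86012 mol HCl × (1/1) = 1.86012 mol; mass = 1.86012 mol × 58.44 g/mol = 108.7 g
(c) NaOH consumed = 1.86012 × (1/1) = 1.86012 mol; remaining = 2.24 − 1.86012 = 0.379879 mol; mass = 0.379879 mol × 40.0 g/mol = 15.2 g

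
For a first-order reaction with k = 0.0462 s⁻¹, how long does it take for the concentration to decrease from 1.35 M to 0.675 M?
15.00 s

From ln[A] = ln[A]₀ - k·t: t = ln([A]₀/[A])/k = ln(1.35/0.675)/0.0462 = ln(2.0000)/0.0462 = 0.6931/0.0462 = 15.00 s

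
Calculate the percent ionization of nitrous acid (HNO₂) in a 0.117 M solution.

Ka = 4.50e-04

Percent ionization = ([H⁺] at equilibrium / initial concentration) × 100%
Percent ionization = 6.01%

Let x = [H⁺]. Ka = x²/(C - x) ⇒ x² + (4.50e-04)x - (4.50e-04)(0.117) = 0. x = 7.0345e-03. Percent = (7.0345e-03/0.117) × 100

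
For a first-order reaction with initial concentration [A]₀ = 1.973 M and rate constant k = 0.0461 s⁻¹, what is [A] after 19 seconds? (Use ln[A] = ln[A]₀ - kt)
0.8217 M

ln[A] = ln[A]₀ - k·t = ln(1.973) - (0.0461)·(19) = 0.6796 - 0.8759 = -0.1963
[A] = e^(-0.1963) = 0.8217 M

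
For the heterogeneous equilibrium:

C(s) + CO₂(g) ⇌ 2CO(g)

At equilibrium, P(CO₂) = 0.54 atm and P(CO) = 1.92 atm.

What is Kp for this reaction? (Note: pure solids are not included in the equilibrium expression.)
K_p = 6.827

Solid C is excluded.
Kp = P(CO)²/P(CO₂) = (1.92)²/0.54 = 3.686/0.54 = 6.827.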